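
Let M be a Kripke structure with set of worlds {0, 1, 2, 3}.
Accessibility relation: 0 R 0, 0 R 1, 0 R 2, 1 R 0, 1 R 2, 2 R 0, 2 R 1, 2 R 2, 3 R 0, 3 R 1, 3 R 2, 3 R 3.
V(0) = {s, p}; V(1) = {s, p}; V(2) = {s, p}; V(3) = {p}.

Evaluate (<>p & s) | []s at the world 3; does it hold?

At 3: <>p & s is false, []s is false, so (<>p & s) | []s is false.
  At 3: <>p is true, s is false, so <>p & s is false.
    At 3: <>p requires p at some successor in {0, 1, 2, 3}.
      p holds at 0, so <>p is true at 3.
  At 3: []s requires s at every successor {0, 1, 2, 3}.
    s fails at 3, so []s is false at 3.

No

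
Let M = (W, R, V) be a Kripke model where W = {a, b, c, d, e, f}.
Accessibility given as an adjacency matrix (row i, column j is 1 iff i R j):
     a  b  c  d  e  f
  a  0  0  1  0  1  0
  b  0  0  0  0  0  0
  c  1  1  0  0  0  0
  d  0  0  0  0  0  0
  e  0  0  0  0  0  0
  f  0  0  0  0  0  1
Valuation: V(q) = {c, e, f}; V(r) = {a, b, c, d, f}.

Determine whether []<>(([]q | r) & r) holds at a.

At a: []<>(([]q | r) & r) requires <>(([]q | r) & r) at every successor {c, e}.
  <>(([]q | r) & r) fails at e, so []<>(([]q | r) & r) is false at a.
    At e: no accessible worlds, so <>(([]q | r) & r) is false.

No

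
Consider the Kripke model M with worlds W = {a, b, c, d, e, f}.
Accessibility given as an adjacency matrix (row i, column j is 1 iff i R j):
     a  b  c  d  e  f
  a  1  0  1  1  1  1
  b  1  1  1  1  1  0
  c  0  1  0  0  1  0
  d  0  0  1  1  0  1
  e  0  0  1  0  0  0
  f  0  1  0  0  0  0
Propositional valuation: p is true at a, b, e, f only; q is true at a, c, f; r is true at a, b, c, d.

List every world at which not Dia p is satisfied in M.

e

Let φ = not Dia p. Evaluate φ at each world:
  a (successors {a, c, d, e, f}): φ is false.
  b (successors {a, b, c, d, e}): φ is false.
  c (successors {b, e}): φ is false.
  d (successors {c, d, f}): φ is false.
  e (successors {c}): φ is true.
  f (successors {b}): φ is false.
For instance, at a:
  At a: Dia p is true, so not Dia p is false.
    At a: Dia p requires p at some successor in {a, c, d, e, f}.
      p holds at a, so Dia p is true at a.
Satisfying worlds: {e}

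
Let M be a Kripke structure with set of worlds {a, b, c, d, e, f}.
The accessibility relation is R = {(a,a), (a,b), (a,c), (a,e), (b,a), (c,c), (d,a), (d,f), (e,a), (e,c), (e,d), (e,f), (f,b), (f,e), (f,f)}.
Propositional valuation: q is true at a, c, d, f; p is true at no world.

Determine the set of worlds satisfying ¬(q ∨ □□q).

b, e

Let φ = ¬(q ∨ □□q). Evaluate φ at each world:
  a (successors {a, b, c, e}): φ is false.
  b (successors {a}): φ is true.
  c (successors {c}): φ is false.
  d (successors {a, f}): φ is false.
  e (successors {a, c, d, f}): φ is true.
  f (successors {b, e, f}): φ is false.
For instance, at b:
  At b: q ∨ □□q is false, so ¬(q ∨ □□q) is true.
    At b: q is false, □□q is false, so q ∨ □□q is false.
      At b: □□q requires □q at every successor {a}.
        □q fails at a, so □□q is false at b.
Satisfying worlds: {b, e}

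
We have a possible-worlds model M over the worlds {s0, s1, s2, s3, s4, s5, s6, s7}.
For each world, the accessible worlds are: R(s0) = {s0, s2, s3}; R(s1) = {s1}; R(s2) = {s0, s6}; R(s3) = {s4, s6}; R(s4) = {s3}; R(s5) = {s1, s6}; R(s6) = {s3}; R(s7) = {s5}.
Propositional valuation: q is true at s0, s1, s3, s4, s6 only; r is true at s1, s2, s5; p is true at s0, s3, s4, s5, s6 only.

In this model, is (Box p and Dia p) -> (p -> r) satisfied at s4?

No

Recall that Box ψ holds at a world iff ψ holds at every accessible world, and Dia ψ holds iff ψ holds at some accessible world.
At s4: Box p and Dia p is true, p -> r is false, so (Box p and Dia p) -> (p -> r) is false.
  At s4: Box p is true, Dia p is true, so Box p and Dia p is true.
    At s4: Box p requires p at every successor {s3}.
      At s3: p is true.
    So Box p is true at s4.
    At s4: Dia p requires p at some successor in {s3}.
      p holds at s3, so Dia p is true at s4.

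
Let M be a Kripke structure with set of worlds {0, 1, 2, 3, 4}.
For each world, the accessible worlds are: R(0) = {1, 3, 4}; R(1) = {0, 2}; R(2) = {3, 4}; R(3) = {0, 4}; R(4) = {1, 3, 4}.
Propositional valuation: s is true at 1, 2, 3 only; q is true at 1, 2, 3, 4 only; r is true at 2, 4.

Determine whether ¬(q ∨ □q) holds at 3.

Recall that □ψ holds at a world iff ψ holds at every accessible world, and ◇ψ holds iff ψ holds at some accessible world.
At 3: q ∨ □q is true, so ¬(q ∨ □q) is false.
  At 3: q is true, □q is false, so q ∨ □q is true.
    At 3: □q requires q at every successor {0, 4}.
      q fails at 0, so □q is false at 3.

No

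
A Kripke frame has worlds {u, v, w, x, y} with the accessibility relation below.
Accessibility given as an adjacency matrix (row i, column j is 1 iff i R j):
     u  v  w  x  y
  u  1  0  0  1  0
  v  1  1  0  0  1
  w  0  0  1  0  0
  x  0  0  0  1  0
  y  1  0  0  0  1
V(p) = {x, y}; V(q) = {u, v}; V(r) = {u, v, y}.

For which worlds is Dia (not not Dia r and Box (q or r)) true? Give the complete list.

Let φ = Dia (not not Dia r and Box (q or r)). Evaluate φ at each world:
  u (successors {u, x}): φ is false.
  v (successors {u, v, y}): φ is true.
  w (successors {w}): φ is false.
  x (successors {x}): φ is false.
  y (successors {u, y}): φ is true.
For instance, at u:
  At u: Dia (not not Dia r and Box (q or r)) requires not not Dia r and Box (q or r) at some successor in {u, x}.
    At u: not not Dia r and Box (q or r) is false.
    At x: not not Dia r and Box (q or r) is false.
  So Dia (not not Dia r and Box (q or r)) is false at u.
Satisfying worlds: {v, y}

v, y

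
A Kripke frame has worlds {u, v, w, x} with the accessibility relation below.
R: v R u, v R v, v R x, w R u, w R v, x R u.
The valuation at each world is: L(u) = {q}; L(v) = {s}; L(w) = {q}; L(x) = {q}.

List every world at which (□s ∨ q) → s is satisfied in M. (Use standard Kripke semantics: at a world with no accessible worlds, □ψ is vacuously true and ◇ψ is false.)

v

Let φ = (□s ∨ q) → s. Evaluate φ at each world:
  u (successors ∅): φ is false.
  v (successors {u, v, x}): φ is true.
  w (successors {u, v}): φ is false.
  x (successors {u}): φ is false.
For instance, at x:
  At x: □s ∨ q is true, s is false, so (□s ∨ q) → s is false.
    At x: □s is false, q is true, so □s ∨ q is true.
      At x: □s requires s at every successor {u}.
        s fails at u, so □s is false at x.
Satisfying worlds: {v}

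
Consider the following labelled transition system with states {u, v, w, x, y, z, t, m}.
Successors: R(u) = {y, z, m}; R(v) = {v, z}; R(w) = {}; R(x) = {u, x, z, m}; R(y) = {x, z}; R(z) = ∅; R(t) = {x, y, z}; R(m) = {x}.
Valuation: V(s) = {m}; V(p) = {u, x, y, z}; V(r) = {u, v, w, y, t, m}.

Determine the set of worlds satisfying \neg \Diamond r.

w, y, z, m

Let φ = \neg \Diamond r. Evaluate φ at each world:
  u (successors {y, z, m}): φ is false.
  v (successors {v, z}): φ is false.
  w (successors ∅): φ is true.
  x (successors {u, x, z, m}): φ is false.
  y (successors {x, z}): φ is true.
  z (successors ∅): φ is true.
  t (successors {x, y, z}): φ is false.
  m (successors {x}): φ is true.
For instance, at u:
  At u: \Diamond r is true, so \neg \Diamond r is false.
    At u: \Diamond r requires r at some successor in {y, z, m}.
      r holds at y, so \Diamond r is true at u.
Satisfying worlds: {w, y, z, m}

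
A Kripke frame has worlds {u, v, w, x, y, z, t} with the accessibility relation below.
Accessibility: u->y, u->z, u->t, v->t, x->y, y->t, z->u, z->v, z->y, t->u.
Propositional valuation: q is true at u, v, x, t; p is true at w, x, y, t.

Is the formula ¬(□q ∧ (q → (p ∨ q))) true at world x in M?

At x: □q ∧ (q → (p ∨ q)) is false, so ¬(□q ∧ (q → (p ∨ q))) is true.
  At x: □q is false, q → (p ∨ q) is true, so □q ∧ (q → (p ∨ q)) is false.
    At x: □q requires q at every successor {y}.
      q fails at y, so □q is false at x.

Yes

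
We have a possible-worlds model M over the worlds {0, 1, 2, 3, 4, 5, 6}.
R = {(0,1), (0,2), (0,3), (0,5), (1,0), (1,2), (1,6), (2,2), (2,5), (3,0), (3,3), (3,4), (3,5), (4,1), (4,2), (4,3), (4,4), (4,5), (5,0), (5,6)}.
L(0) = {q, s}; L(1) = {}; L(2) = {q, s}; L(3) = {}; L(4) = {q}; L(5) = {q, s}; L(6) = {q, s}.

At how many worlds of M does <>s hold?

Let φ = <>s. Evaluate φ at each world:
  0 (successors {1, 2, 3, 5}): φ is true.
  1 (successors {0, 2, 6}): φ is true.
  2 (successors {2, 5}): φ is true.
  3 (successors {0, 3, 4, 5}): φ is true.
  4 (successors {1, 2, 3, 4, 5}): φ is true.
  5 (successors {0, 6}): φ is true.
  6 (successors ∅): φ is false.
For instance, at 2:
  At 2: <>s requires s at some successor in {2, 5}.
    s holds at 2, so <>s is true at 2.
Satisfying worlds: {0, 1, 2, 3, 4, 5}

6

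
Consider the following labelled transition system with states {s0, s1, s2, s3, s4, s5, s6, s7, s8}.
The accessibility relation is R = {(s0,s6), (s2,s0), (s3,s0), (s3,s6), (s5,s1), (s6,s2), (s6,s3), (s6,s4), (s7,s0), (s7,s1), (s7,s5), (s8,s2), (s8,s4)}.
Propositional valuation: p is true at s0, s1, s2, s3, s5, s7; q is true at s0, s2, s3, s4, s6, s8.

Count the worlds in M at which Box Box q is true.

Let φ = Box Box q. Evaluate φ at each world:
  s0 (successors {s6}): φ is true.
  s1 (successors ∅): φ is true.
  s2 (successors {s0}): φ is true.
  s3 (successors {s0, s6}): φ is true.
  s4 (successors ∅): φ is true.
  s5 (successors {s1}): φ is true.
  s6 (successors {s2, s3, s4}): φ is true.
  s7 (successors {s0, s1, s5}): φ is false.
  s8 (successors {s2, s4}): φ is true.
For instance, at s5:
  At s5: Box Box q requires Box q at every successor {s1}.
      At s1: no accessible worlds, so Box q holds vacuously.
  So Box Box q is true at s5.
Satisfying worlds: {s0, s1, s2, s3, s4, s5, s6, s8}

8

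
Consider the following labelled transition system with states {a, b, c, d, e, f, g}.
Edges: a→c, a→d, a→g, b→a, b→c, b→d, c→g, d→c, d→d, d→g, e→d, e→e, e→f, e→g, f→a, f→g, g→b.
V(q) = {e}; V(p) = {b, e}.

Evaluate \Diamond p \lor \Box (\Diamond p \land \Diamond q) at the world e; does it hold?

Yes

At e: \Diamond p is true, \Box (\Diamond p \land \Diamond q) is false, so \Diamond p \lor \Box (\Diamond p \land \Diamond q) is true.
  At e: \Diamond p requires p at some successor in {d, e, f, g}.
    p holds at e, so \Diamond p is true at e.
  At e: \Box (\Diamond p \land \Diamond q) requires \Diamond p \land \Diamond q at every successor {d, e, f, g}.
    \Diamond p \land \Diamond q fails at d, so \Box (\Diamond p \land \Diamond q) is false at e.
      At d: \Diamond p is false, \Diamond q is false, so \Diamond p \land \Diamond q is false.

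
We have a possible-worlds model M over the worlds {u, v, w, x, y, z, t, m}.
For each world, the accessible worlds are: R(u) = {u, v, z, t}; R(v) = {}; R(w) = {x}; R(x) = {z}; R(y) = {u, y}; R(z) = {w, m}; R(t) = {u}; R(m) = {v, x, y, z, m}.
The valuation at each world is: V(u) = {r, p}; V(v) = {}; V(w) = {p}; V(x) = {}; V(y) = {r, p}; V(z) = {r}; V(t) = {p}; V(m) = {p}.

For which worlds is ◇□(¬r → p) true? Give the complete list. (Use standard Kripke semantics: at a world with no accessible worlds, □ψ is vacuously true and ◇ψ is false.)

u, w, x, y, m

Let φ = ◇□(¬r → p). Evaluate φ at each world:
  u (successors {u, v, z, t}): φ is true.
  v (successors ∅): φ is false.
  w (successors {x}): φ is true.
  x (successors {z}): φ is true.
  y (successors {u, y}): φ is true.
  z (successors {w, m}): φ is false.
  t (successors {u}): φ is false.
  m (successors {v, x, y, z, m}): φ is true.
For instance, at t:
  At t: ◇□(¬r → p) requires □(¬r → p) at some successor in {u}.
    At u: □(¬r → p) is false.
  So ◇□(¬r → p) is false at t.
Satisfying worlds: {u, w, x, y, m}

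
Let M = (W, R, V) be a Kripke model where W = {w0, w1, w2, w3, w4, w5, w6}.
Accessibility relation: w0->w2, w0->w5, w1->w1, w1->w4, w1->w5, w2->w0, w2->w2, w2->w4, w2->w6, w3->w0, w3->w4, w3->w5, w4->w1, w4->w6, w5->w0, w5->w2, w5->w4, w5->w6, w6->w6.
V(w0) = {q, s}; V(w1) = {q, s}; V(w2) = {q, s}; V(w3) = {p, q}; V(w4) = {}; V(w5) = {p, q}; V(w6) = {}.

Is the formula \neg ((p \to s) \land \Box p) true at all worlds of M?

Let φ = \neg ((p \to s) \land \Box p). Evaluate φ at each world:
  w0 (successors {w2, w5}): φ is true.
  w1 (successors {w1, w4, w5}): φ is true.
  w2 (successors {w0, w2, w4, w6}): φ is true.
  w3 (successors {w0, w4, w5}): φ is true.
  w4 (successors {w1, w6}): φ is true.
  w5 (successors {w0, w2, w4, w6}): φ is true.
  w6 (successors {w6}): φ is true.
For instance, at w3:
  At w3: (p \to s) \land \Box p is false, so \neg ((p \to s) \land \Box p) is true.
    At w3: p \to s is false, \Box p is false, so (p \to s) \land \Box p is false.
      At w3: \Box p requires p at every successor {w0, w4, w5}.
        p fails at w0, so \Box p is false at w3.

Yes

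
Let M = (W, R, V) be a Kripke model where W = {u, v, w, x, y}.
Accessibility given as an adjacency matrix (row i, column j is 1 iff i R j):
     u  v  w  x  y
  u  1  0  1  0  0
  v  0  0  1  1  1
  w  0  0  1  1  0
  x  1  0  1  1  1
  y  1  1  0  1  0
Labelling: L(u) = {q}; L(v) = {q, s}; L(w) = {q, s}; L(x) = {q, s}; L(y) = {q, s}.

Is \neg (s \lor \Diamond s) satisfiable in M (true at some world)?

Recall that \Diamond ψ holds at a world iff ψ holds at some accessible world.
Let φ = \neg (s \lor \Diamond s). Evaluate φ at each world:
  u (successors {u, w}): φ is false.
  v (successors {w, x, y}): φ is false.
  w (successors {w, x}): φ is false.
  x (successors {u, w, x, y}): φ is false.
  y (successors {u, v, x}): φ is false.
For instance, at u:
  At u: s \lor \Diamond s is true, so \neg (s \lor \Diamond s) is false.
    At u: s is false, \Diamond s is true, so s \lor \Diamond s is true.
      At u: \Diamond s requires s at some successor in {u, w}.
        s holds at w, so \Diamond s is true at u.

No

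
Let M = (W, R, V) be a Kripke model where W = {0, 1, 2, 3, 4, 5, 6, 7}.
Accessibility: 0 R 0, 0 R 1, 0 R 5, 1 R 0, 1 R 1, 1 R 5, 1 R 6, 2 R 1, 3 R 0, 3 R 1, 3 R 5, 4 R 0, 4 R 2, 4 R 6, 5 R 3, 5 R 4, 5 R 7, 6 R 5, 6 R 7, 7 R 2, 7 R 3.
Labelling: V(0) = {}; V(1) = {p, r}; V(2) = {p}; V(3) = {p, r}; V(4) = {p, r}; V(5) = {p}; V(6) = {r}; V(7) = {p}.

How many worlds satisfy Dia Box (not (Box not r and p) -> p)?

7

Let φ = Dia Box (not (Box not r and p) -> p). Evaluate φ at each world:
  0 (successors {0, 1, 5}): φ is true.
  1 (successors {0, 1, 5, 6}): φ is true.
  2 (successors {1}): φ is false.
  3 (successors {0, 1, 5}): φ is true.
  4 (successors {0, 2, 6}): φ is true.
  5 (successors {3, 4, 7}): φ is true.
  6 (successors {5, 7}): φ is true.
  7 (successors {2, 3}): φ is true.
For instance, at 5:
  At 5: Dia Box (not (Box not r and p) -> p) requires Box (not (Box not r and p) -> p) at some successor in {3, 4, 7}.
    Box (not (Box not r and p) -> p) holds at 7, so Dia Box (not (Box not r and p) -> p) is true at 5.
      At 7: Box (not (Box not r and p) -> p) requires not (Box not r and p) -> p at every successor {2, 3}.
        At 2: not (Box not r and p) -> p is true.
        At 3: not (Box not r and p) -> p is true.
      So Box (not (Box not r and p) -> p) is true at 7.
Satisfying worlds: {0, 1, 3, 4, 5, 6, 7}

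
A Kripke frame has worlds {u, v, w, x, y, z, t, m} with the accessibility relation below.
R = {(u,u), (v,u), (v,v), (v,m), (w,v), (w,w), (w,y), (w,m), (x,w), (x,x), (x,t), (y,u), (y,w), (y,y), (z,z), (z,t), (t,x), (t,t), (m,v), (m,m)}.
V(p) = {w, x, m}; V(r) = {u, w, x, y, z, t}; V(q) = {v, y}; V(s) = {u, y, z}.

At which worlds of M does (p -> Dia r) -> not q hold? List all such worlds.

u, w, x, z, t, m

Let φ = (p -> Dia r) -> not q. Evaluate φ at each world:
  u (successors {u}): φ is true.
  v (successors {u, v, m}): φ is false.
  w (successors {v, w, y, m}): φ is true.
  x (successors {w, x, t}): φ is true.
  y (successors {u, w, y}): φ is false.
  z (successors {z, t}): φ is true.
  t (successors {x, t}): φ is true.
  m (successors {v, m}): φ is true.
For instance, at v:
  At v: p -> Dia r is true, not q is false, so (p -> Dia r) -> not q is false.
    At v: p is false, Dia r is true, so p -> Dia r is true.
      At v: Dia r requires r at some successor in {u, v, m}.
        r holds at u, so Dia r is true at v.
Satisfying worlds: {u, w, x, z, t, m}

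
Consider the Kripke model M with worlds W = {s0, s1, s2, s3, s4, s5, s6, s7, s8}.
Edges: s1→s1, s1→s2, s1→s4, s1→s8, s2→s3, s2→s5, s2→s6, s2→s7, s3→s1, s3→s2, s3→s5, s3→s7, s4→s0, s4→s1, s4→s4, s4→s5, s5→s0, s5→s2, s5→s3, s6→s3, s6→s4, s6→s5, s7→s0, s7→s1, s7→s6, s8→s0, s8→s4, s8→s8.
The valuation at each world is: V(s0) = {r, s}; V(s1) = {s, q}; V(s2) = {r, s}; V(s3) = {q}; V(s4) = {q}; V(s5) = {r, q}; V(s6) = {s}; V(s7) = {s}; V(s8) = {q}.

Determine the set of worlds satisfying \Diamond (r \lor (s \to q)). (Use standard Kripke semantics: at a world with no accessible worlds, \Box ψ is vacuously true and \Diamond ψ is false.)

Let φ = \Diamond (r \lor (s \to q)). Evaluate φ at each world:
  s0 (successors ∅): φ is false.
  s1 (successors {s1, s2, s4, s8}): φ is true.
  s2 (successors {s3, s5, s6, s7}): φ is true.
  s3 (successors {s1, s2, s5, s7}): φ is true.
  s4 (successors {s0, s1, s4, s5}): φ is true.
  s5 (successors {s0, s2, s3}): φ is true.
  s6 (successors {s3, s4, s5}): φ is true.
  s7 (successors {s0, s1, s6}): φ is true.
  s8 (successors {s0, s4, s8}): φ is true.
For instance, at s1:
  At s1: \Diamond (r \lor (s \to q)) requires r \lor (s \to q) at some successor in {s1, s2, s4, s8}.
    r \lor (s \to q) holds at s1, so \Diamond (r \lor (s \to q)) is true at s1.
Satisfying worlds: {s1, s2, s3, s4, s5, s6, s7, s8}

s1, s2, s3, s4, s5, s6, s7, s8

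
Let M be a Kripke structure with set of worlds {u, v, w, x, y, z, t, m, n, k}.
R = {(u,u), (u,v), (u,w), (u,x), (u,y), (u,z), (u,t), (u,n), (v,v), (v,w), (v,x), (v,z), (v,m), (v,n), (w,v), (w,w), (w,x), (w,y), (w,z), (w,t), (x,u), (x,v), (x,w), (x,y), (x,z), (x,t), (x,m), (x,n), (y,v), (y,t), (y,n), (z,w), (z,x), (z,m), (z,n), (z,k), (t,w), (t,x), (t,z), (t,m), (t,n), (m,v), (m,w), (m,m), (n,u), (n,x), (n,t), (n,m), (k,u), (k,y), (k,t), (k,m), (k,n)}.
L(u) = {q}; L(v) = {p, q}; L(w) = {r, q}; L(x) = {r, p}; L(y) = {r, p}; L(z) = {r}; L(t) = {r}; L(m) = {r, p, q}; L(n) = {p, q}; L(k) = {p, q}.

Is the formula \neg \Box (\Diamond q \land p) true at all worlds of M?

Recall that \Box ψ holds at a world iff ψ holds at every accessible world, and \Diamond ψ holds iff ψ holds at some accessible world.
Let φ = \neg \Box (\Diamond q \land p). Evaluate φ at each world:
  u (successors {u, v, w, x, y, z, t, n}): φ is true.
  v (successors {v, w, x, z, m, n}): φ is true.
  w (successors {v, w, x, y, z, t}): φ is true.
  x (successors {u, v, w, y, z, t, m, n}): φ is true.
  y (successors {v, t, n}): φ is true.
  z (successors {w, x, m, n, k}): φ is true.
  t (successors {w, x, z, m, n}): φ is true.
  m (successors {v, w, m}): φ is true.
  n (successors {u, x, t, m}): φ is true.
  k (successors {u, y, t, m, n}): φ is true.
For instance, at x:
  At x: \Box (\Diamond q \land p) is false, so \neg \Box (\Diamond q \land p) is true.
    At x: \Box (\Diamond q \land p) requires \Diamond q \land p at every successor {u, v, w, y, z, t, m, n}.
      \Diamond q \land p fails at u, so \Box (\Diamond q \land p) is false at x.

Yes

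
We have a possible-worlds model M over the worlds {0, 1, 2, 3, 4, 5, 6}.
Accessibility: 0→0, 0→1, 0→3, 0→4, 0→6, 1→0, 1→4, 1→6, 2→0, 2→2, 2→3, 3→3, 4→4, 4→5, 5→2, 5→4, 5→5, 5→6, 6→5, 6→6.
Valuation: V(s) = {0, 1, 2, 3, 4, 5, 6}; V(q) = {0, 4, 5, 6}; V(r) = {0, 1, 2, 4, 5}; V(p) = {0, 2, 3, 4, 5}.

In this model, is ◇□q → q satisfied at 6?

Yes

Recall that □ψ holds at a world iff ψ holds at every accessible world, and ◇ψ holds iff ψ holds at some accessible world.
At 6: ◇□q is true, q is true, so ◇□q → q is true.
  At 6: ◇□q requires □q at some successor in {5, 6}.
    □q holds at 6, so ◇□q is true at 6.
      At 6: □q requires q at every successor {5, 6}.
        At 5: q is true.
        At 6: q is true.
      So □q is true at 6.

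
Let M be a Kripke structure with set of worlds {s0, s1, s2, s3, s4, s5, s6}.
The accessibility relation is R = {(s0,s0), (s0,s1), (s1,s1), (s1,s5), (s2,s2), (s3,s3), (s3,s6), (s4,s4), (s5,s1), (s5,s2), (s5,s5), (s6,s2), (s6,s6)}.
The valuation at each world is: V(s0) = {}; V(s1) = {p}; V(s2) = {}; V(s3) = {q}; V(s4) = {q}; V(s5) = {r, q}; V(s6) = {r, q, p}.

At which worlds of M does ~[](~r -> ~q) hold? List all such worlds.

s3, s4

Let φ = ~[](~r -> ~q). Evaluate φ at each world:
  s0 (successors {s0, s1}): φ is false.
  s1 (successors {s1, s5}): φ is false.
  s2 (successors {s2}): φ is false.
  s3 (successors {s3, s6}): φ is true.
  s4 (successors {s4}): φ is true.
  s5 (successors {s1, s2, s5}): φ is false.
  s6 (successors {s2, s6}): φ is false.
For instance, at s6:
  At s6: [](~r -> ~q) is true, so ~[](~r -> ~q) is false.
    At s6: [](~r -> ~q) requires ~r -> ~q at every successor {s2, s6}.
      At s2: ~r -> ~q is true.
      At s6: ~r -> ~q is true.
    So [](~r -> ~q) is true at s6.
Satisfying worlds: {s3, s4}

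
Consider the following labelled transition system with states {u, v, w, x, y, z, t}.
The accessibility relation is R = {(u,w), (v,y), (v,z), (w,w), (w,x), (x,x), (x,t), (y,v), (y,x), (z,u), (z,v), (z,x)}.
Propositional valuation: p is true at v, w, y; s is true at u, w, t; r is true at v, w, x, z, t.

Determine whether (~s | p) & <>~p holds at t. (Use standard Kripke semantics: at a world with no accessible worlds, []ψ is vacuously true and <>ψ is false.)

Recall that <>ψ holds at a world iff ψ holds at some accessible world.
At t: ~s | p is false, <>~p is false, so (~s | p) & <>~p is false.
  At t: no accessible worlds, so <>~p is false.

No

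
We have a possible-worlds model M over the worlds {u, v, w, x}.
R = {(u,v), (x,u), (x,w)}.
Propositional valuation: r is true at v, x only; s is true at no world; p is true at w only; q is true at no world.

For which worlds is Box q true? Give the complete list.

v, w

Let φ = Box q. Evaluate φ at each world:
  u (successors {v}): φ is false.
  v (successors ∅): φ is true.
  w (successors ∅): φ is true.
  x (successors {u, w}): φ is false.
For instance, at x:
  At x: Box q requires q at every successor {u, w}.
    q fails at u, so Box q is false at x.
Satisfying worlds: {v, w}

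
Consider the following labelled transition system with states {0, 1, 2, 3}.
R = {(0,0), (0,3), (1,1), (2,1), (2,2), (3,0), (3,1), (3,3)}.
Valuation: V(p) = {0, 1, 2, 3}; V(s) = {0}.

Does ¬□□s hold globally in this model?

Let φ = ¬□□s. Evaluate φ at each world:
  0 (successors {0, 3}): φ is true.
  1 (successors {1}): φ is true.
  2 (successors {1, 2}): φ is true.
  3 (successors {0, 1, 3}): φ is true.
For instance, at 0:
  At 0: □□s is false, so ¬□□s is true.
    At 0: □□s requires □s at every successor {0, 3}.
      □s fails at 0, so □□s is false at 0.

Yes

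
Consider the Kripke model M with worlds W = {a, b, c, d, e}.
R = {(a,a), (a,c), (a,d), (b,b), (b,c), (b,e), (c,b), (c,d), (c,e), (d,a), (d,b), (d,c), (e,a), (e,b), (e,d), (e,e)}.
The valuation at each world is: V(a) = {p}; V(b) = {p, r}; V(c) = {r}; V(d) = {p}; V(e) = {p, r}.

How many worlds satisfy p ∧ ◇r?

4

Recall that ◇ψ holds at a world iff ψ holds at some accessible world.
Let φ = p ∧ ◇r. Evaluate φ at each world:
  a (successors {a, c, d}): φ is true.
  b (successors {b, c, e}): φ is true.
  c (successors {b, d, e}): φ is false.
  d (successors {a, b, c}): φ is true.
  e (successors {a, b, d, e}): φ is true.
For instance, at b:
  At b: p is true, ◇r is true, so p ∧ ◇r is true.
    At b: ◇r requires r at some successor in {b, c, e}.
      r holds at b, so ◇r is true at b.
Satisfying worlds: {a, b, d, e}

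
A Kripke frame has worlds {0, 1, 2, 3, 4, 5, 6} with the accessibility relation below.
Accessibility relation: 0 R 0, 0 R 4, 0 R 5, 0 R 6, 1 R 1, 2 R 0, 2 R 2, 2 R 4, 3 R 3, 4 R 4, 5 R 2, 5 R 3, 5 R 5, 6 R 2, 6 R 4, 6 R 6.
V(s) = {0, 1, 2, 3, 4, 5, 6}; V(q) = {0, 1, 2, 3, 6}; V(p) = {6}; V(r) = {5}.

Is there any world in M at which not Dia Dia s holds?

Let φ = not Dia Dia s. Evaluate φ at each world:
  0 (successors {0, 4, 5, 6}): φ is false.
  1 (successors {1}): φ is false.
  2 (successors {0, 2, 4}): φ is false.
  3 (successors {3}): φ is false.
  4 (successors {4}): φ is false.
  5 (successors {2, 3, 5}): φ is false.
  6 (successors {2, 4, 6}): φ is false.
For instance, at 3:
  At 3: Dia Dia s is true, so not Dia Dia s is false.
    At 3: Dia Dia s requires Dia s at some successor in {3}.
      Dia s holds at 3, so Dia Dia s is true at 3.

No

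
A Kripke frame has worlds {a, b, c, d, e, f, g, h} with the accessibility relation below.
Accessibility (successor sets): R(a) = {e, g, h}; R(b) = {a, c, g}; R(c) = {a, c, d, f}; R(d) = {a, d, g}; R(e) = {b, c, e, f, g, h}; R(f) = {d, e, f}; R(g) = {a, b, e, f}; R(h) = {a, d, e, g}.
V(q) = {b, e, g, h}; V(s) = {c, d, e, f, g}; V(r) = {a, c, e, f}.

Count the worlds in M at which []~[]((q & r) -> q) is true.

0

Recall that []ψ holds at a world iff ψ holds at every accessible world, and <>ψ holds iff ψ holds at some accessible world.
Let φ = []~[]((q & r) -> q). Evaluate φ at each world:
  a (successors {e, g, h}): φ is false.
  b (successors {a, c, g}): φ is false.
  c (successors {a, c, d, f}): φ is false.
  d (successors {a, d, g}): φ is false.
  e (successors {b, c, e, f, g, h}): φ is false.
  f (successors {d, e, f}): φ is false.
  g (successors {a, b, e, f}): φ is false.
  h (successors {a, d, e, g}): φ is false.
For instance, at d:
  At d: []~[]((q & r) -> q) requires ~[]((q & r) -> q) at every successor {a, d, g}.
    ~[]((q & r) -> q) fails at a, so []~[]((q & r) -> q) is false at d.
      At a: []((q & r) -> q) is true, so ~[]((q & r) -> q) is false.
Satisfying worlds: none.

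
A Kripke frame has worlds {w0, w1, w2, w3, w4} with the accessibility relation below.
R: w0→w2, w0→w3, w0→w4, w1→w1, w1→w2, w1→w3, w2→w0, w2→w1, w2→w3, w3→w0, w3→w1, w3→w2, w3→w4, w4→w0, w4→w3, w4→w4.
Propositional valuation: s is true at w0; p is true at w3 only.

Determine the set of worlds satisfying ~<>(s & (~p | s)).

Let φ = ~<>(s & (~p | s)). Evaluate φ at each world:
  w0 (successors {w2, w3, w4}): φ is true.
  w1 (successors {w1, w2, w3}): φ is true.
  w2 (successors {w0, w1, w3}): φ is false.
  w3 (successors {w0, w1, w2, w4}): φ is false.
  w4 (successors {w0, w3, w4}): φ is false.
For instance, at w0:
  At w0: <>(s & (~p | s)) is false, so ~<>(s & (~p | s)) is true.
    At w0: <>(s & (~p | s)) requires s & (~p | s) at some successor in {w2, w3, w4}.
      At w2: s & (~p | s) is false.
      At w3: s & (~p | s) is false.
      At w4: s & (~p | s) is false.
    So <>(s & (~p | s)) is false at w0.
Satisfying worlds: {w0, w1}

w0, w1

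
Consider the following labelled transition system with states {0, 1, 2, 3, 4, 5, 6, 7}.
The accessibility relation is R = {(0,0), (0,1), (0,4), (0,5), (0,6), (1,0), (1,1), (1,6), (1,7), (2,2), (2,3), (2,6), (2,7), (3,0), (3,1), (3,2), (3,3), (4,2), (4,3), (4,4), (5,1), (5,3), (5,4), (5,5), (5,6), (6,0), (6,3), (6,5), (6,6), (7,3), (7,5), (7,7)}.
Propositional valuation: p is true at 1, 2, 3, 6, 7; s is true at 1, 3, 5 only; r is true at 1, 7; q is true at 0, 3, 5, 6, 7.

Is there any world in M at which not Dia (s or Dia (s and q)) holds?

No

Recall that Dia ψ holds at a world iff ψ holds at some accessible world.
Let φ = not Dia (s or Dia (s and q)). Evaluate φ at each world:
  0 (successors {0, 1, 4, 5, 6}): φ is false.
  1 (successors {0, 1, 6, 7}): φ is false.
  2 (successors {2, 3, 6, 7}): φ is false.
  3 (successors {0, 1, 2, 3}): φ is false.
  4 (successors {2, 3, 4}): φ is false.
  5 (successors {1, 3, 4, 5, 6}): φ is false.
  6 (successors {0, 3, 5, 6}): φ is false.
  7 (successors {3, 5, 7}): φ is false.
For instance, at 5:
  At 5: Dia (s or Dia (s and q)) is true, so not Dia (s or Dia (s and q)) is false.
    At 5: Dia (s or Dia (s and q)) requires s or Dia (s and q) at some successor in {1, 3, 4, 5, 6}.
      s or Dia (s and q) holds at 1, so Dia (s or Dia (s and q)) is true at 5.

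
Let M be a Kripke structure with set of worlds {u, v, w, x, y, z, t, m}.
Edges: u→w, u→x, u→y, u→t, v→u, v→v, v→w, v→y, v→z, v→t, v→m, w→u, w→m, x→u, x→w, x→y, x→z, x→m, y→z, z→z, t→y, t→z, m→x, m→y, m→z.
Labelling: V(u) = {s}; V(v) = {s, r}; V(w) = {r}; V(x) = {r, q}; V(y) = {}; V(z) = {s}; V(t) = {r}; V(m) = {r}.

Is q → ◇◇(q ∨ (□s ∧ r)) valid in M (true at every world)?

Yes

Let φ = q → ◇◇(q ∨ (□s ∧ r)). Evaluate φ at each world:
  u (successors {w, x, y, t}): φ is true.
  v (successors {u, v, w, y, z, t, m}): φ is true.
  w (successors {u, m}): φ is true.
  x (successors {u, w, y, z, m}): φ is true.
  y (successors {z}): φ is true.
  z (successors {z}): φ is true.
  t (successors {y, z}): φ is true.
  m (successors {x, y, z}): φ is true.
For instance, at z:
  At z: q is false, ◇◇(q ∨ (□s ∧ r)) is false, so q → ◇◇(q ∨ (□s ∧ r)) is true.
    At z: ◇◇(q ∨ (□s ∧ r)) requires ◇(q ∨ (□s ∧ r)) at some successor in {z}.
      At z: ◇(q ∨ (□s ∧ r)) is false.
    So ◇◇(q ∨ (□s ∧ r)) is false at z.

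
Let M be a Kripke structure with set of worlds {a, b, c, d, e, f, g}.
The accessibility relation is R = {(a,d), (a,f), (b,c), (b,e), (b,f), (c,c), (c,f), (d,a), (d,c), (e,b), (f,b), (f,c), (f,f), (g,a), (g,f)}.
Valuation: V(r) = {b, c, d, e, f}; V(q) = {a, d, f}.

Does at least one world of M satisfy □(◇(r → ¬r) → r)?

Yes

Let φ = □(◇(r → ¬r) → r). Evaluate φ at each world:
  a (successors {d, f}): φ is true.
  b (successors {c, e, f}): φ is true.
  c (successors {c, f}): φ is true.
  d (successors {a, c}): φ is true.
  e (successors {b}): φ is true.
  f (successors {b, c, f}): φ is true.
  g (successors {a, f}): φ is true.
Detail at a (witness):
  At a: □(◇(r → ¬r) → r) requires ◇(r → ¬r) → r at every successor {d, f}.
      At d: ◇(r → ¬r) is true, r is true, so ◇(r → ¬r) → r is true.
      At f: ◇(r → ¬r) is false, r is true, so ◇(r → ¬r) → r is true.
  So □(◇(r → ¬r) → r) is true at a.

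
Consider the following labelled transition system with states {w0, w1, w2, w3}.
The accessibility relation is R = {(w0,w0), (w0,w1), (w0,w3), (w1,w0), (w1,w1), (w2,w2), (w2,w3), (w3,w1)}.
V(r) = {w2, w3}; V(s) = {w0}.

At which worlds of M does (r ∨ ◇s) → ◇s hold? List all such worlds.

Let φ = (r ∨ ◇s) → ◇s. Evaluate φ at each world:
  w0 (successors {w0, w1, w3}): φ is true.
  w1 (successors {w0, w1}): φ is true.
  w2 (successors {w2, w3}): φ is false.
  w3 (successors {w1}): φ is false.
For instance, at w1:
  At w1: r ∨ ◇s is true, ◇s is true, so (r ∨ ◇s) → ◇s is true.
    At w1: r is false, ◇s is true, so r ∨ ◇s is true.
      At w1: ◇s requires s at some successor in {w0, w1}.
        s holds at w0, so ◇s is true at w1.
    At w1: ◇s requires s at some successor in {w0, w1}.
      s holds at w0, so ◇s is true at w1.
Satisfying worlds: {w0, w1}

w0, w1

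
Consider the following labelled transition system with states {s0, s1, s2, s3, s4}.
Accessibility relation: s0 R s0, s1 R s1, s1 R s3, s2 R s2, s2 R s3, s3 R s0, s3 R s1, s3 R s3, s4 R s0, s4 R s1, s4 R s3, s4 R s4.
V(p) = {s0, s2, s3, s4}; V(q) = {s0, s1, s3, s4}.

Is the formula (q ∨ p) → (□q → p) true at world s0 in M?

Yes

At s0: q ∨ p is true, □q → p is true, so (q ∨ p) → (□q → p) is true.
  At s0: □q is true, p is true, so □q → p is true.
    At s0: □q requires q at every successor {s0}.
      At s0: q is true.
    So □q is true at s0.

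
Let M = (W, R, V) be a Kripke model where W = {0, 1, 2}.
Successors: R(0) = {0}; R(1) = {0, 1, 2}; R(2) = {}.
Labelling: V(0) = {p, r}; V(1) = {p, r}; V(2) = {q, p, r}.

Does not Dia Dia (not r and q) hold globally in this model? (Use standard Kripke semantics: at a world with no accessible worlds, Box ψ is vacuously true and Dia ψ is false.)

Let φ = not Dia Dia (not r and q). Evaluate φ at each world:
  0 (successors {0}): φ is true.
  1 (successors {0, 1, 2}): φ is true.
  2 (successors ∅): φ is true.
For instance, at 0:
  At 0: Dia Dia (not r and q) is false, so not Dia Dia (not r and q) is true.
    At 0: Dia Dia (not r and q) requires Dia (not r and q) at some successor in {0}.
      At 0: Dia (not r and q) is false.
    So Dia Dia (not r and q) is false at 0.

Yes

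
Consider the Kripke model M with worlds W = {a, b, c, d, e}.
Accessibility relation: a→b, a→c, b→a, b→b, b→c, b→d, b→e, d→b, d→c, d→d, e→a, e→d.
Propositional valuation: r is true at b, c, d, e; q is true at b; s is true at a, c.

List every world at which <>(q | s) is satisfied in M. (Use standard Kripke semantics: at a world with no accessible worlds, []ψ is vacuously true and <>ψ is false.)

a, b, d, e

Let φ = <>(q | s). Evaluate φ at each world:
  a (successors {b, c}): φ is true.
  b (successors {a, b, c, d, e}): φ is true.
  c (successors ∅): φ is false.
  d (successors {b, c, d}): φ is true.
  e (successors {a, d}): φ is true.
For instance, at d:
  At d: <>(q | s) requires q | s at some successor in {b, c, d}.
    q | s holds at b, so <>(q | s) is true at d.
Satisfying worlds: {a, b, d, e}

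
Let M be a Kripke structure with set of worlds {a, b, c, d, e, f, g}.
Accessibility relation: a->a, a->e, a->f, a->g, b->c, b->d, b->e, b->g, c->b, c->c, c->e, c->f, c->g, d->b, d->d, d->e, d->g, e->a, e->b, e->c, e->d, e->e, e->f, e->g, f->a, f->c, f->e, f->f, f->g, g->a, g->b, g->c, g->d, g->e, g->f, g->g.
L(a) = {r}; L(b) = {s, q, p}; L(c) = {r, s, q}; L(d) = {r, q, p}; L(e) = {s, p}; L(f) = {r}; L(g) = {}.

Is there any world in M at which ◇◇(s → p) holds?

Recall that ◇ψ holds at a world iff ψ holds at some accessible world.
Let φ = ◇◇(s → p). Evaluate φ at each world:
  a (successors {a, e, f, g}): φ is true.
  b (successors {c, d, e, g}): φ is true.
  c (successors {b, c, e, f, g}): φ is true.
  d (successors {b, d, e, g}): φ is true.
  e (successors {a, b, c, d, e, f, g}): φ is true.
  f (successors {a, c, e, f, g}): φ is true.
  g (successors {a, b, c, d, e, f, g}): φ is true.
Detail at a (witness):
  At a: ◇◇(s → p) requires ◇(s → p) at some successor in {a, e, f, g}.
    ◇(s → p) holds at a, so ◇◇(s → p) is true at a.
      At a: ◇(s → p) requires s → p at some successor in {a, e, f, g}.
        s → p holds at a, so ◇(s → p) is true at a.

Yes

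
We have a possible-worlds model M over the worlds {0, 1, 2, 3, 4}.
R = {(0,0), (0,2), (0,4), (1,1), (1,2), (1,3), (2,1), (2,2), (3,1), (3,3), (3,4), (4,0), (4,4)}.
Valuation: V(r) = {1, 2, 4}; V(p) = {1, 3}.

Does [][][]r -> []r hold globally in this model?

Let φ = [][][]r -> []r. Evaluate φ at each world:
  0 (successors {0, 2, 4}): φ is true.
  1 (successors {1, 2, 3}): φ is true.
  2 (successors {1, 2}): φ is true.
  3 (successors {1, 3, 4}): φ is true.
  4 (successors {0, 4}): φ is true.
For instance, at 4:
  At 4: [][][]r is false, []r is false, so [][][]r -> []r is true.
    At 4: [][][]r requires [][]r at every successor {0, 4}.
      [][]r fails at 0, so [][][]r is false at 4.
    At 4: []r requires r at every successor {0, 4}.
      r fails at 0, so []r is false at 4.

Yes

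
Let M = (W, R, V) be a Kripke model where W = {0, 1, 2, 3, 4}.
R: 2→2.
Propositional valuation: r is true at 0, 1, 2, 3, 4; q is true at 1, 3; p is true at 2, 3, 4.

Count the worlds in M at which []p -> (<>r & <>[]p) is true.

1

Let φ = []p -> (<>r & <>[]p). Evaluate φ at each world:
  0 (successors ∅): φ is false.
  1 (successors ∅): φ is false.
  2 (successors {2}): φ is true.
  3 (successors ∅): φ is false.
  4 (successors ∅): φ is false.
For instance, at 2:
  At 2: []p is true, <>r & <>[]p is true, so []p -> (<>r & <>[]p) is true.
    At 2: []p requires p at every successor {2}.
      At 2: p is true.
    So []p is true at 2.
    At 2: <>r is true, <>[]p is true, so <>r & <>[]p is true.
      At 2: <>r requires r at some successor in {2}.
        r holds at 2, so <>r is true at 2.
      At 2: <>[]p requires []p at some successor in {2}.
        []p holds at 2, so <>[]p is true at 2.
Satisfying worlds: {2}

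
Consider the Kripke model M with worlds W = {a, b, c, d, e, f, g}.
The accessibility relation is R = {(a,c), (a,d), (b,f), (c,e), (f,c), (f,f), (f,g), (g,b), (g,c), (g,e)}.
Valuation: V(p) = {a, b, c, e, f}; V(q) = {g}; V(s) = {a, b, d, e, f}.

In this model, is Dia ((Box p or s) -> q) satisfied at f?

At f: Dia ((Box p or s) -> q) requires (Box p or s) -> q at some successor in {c, f, g}.
  (Box p or s) -> q holds at g, so Dia ((Box p or s) -> q) is true at f.
    At g: Box p or s is true, q is true, so (Box p or s) -> q is true.
      At g: Box p is true, s is false, so Box p or s is true.

Yes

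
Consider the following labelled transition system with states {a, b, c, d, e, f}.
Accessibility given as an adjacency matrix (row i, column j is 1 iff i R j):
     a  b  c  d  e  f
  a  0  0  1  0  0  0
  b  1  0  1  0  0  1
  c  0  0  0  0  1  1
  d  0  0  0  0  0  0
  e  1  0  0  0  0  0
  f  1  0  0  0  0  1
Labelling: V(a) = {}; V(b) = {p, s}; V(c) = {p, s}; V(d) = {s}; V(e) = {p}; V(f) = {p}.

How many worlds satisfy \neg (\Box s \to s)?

1

Let φ = \neg (\Box s \to s). Evaluate φ at each world:
  a (successors {c}): φ is true.
  b (successors {a, c, f}): φ is false.
  c (successors {e, f}): φ is false.
  d (successors ∅): φ is false.
  e (successors {a}): φ is false.
  f (successors {a, f}): φ is false.
For instance, at b:
  At b: \Box s \to s is true, so \neg (\Box s \to s) is false.
    At b: \Box s is false, s is true, so \Box s \to s is true.
      At b: \Box s requires s at every successor {a, c, f}.
        s fails at a, so \Box s is false at b.
Satisfying worlds: {a}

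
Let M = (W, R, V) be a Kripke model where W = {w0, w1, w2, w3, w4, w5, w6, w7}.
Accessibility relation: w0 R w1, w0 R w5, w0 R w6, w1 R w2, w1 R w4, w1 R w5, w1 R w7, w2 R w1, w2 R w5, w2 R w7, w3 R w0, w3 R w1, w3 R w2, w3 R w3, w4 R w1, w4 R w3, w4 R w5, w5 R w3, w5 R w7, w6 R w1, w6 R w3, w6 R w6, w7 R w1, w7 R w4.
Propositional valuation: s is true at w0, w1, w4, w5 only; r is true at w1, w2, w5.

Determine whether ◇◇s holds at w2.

Recall that ◇ψ holds at a world iff ψ holds at some accessible world.
At w2: ◇◇s requires ◇s at some successor in {w1, w5, w7}.
  ◇s holds at w1, so ◇◇s is true at w2.
    At w1: ◇s requires s at some successor in {w2, w4, w5, w7}.
      s holds at w4, so ◇s is true at w1.

Yes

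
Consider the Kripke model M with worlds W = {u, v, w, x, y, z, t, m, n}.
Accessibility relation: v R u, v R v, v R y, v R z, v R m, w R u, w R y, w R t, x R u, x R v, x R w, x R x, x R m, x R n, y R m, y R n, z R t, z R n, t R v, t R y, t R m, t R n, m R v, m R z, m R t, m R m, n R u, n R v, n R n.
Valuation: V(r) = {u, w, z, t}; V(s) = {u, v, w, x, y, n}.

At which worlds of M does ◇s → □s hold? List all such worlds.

Recall that □ψ holds at a world iff ψ holds at every accessible world, and ◇ψ holds iff ψ holds at some accessible world.
Let φ = ◇s → □s. Evaluate φ at each world:
  u (successors ∅): φ is true.
  v (successors {u, v, y, z, m}): φ is false.
  w (successors {u, y, t}): φ is false.
  x (successors {u, v, w, x, m, n}): φ is false.
  y (successors {m, n}): φ is false.
  z (successors {t, n}): φ is false.
  t (successors {v, y, m, n}): φ is false.
  m (successors {v, z, t, m}): φ is false.
  n (successors {u, v, n}): φ is true.
For instance, at v:
  At v: ◇s is true, □s is false, so ◇s → □s is false.
    At v: ◇s requires s at some successor in {u, v, y, z, m}.
      s holds at u, so ◇s is true at v.
    At v: □s requires s at every successor {u, v, y, z, m}.
      s fails at z, so □s is false at v.
Satisfying worlds: {u, n}

u, n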